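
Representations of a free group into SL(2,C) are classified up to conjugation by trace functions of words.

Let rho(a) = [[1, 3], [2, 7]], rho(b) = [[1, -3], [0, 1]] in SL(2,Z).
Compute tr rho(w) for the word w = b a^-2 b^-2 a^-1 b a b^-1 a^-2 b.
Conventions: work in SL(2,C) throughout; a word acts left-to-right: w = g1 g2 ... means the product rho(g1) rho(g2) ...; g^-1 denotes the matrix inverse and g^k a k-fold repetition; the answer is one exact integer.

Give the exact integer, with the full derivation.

-204634

rho(b) = [[1, -3], [0, 1]]
... * rho(a^-1) = [[7, -3], [-2, 1]]  ->  [[13, -6], [-2, 1]]
... * rho(a^-1) = [[7, -3], [-2, 1]]  ->  [[103, -45], [-16, 7]]
... * rho(b^-1) = [[1, 3], [0, 1]]  ->  [[103, 264], [-16, -41]]
... * rho(b^-1) = [[1, 3], [0, 1]]  ->  [[103, 573], [-16, -89]]
... * rho(a^-1) = [[7, -3], [-2, 1]]  ->  [[-425, 264], [66, -41]]
... * rho(b) = [[1, -3], [0, 1]]  ->  [[-425, 1539], [66, -239]]
... * rho(a) = [[1, 3], [2, 7]]  ->  [[2653, 9498], [-412, -1475]]
... * rho(b^-1) = [[1, 3], [0, 1]]  ->  [[2653, 17457], [-412, -2711]]
... * rho(a^-1) = [[7, -3], [-2, 1]]  ->  [[-16343, 9498], [2538, -1475]]
... * rho(a^-1) = [[7, -3], [-2, 1]]  ->  [[-133397, 58527], [20716, -9089]]
... * rho(b) = [[1, -3], [0, 1]]  ->  [[-133397, 458718], [20716, -71237]]
tr = -133397 + -71237 = -204634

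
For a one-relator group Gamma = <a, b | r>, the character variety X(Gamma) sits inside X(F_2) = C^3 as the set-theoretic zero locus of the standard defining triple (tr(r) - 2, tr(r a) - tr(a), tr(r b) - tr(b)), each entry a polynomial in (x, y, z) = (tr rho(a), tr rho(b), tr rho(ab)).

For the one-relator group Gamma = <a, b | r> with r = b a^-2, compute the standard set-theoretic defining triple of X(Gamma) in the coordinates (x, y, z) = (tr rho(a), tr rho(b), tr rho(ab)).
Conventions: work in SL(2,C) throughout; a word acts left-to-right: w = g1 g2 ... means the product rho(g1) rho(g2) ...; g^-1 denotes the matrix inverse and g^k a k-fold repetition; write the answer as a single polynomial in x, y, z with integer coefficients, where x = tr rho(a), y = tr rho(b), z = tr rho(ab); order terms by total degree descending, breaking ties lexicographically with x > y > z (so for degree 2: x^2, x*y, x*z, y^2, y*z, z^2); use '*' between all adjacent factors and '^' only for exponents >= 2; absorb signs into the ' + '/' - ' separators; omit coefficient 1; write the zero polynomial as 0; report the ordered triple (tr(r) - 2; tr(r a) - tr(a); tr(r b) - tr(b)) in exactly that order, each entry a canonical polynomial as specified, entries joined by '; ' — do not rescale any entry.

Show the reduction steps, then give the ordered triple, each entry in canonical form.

trace(b a^-1) = trace(b) trace(a) - trace(b a) = x*y - z
trace(b a^-2) = trace(b a^-1) trace(a) - trace(b) = x^2*y - x*z - y
trace(b^2) = trace(b) trace(b) - trace(1) = y^2 - 2
trace(b^2 a) = trace(b) trace(a b) - trace(a) = y*z - x
trace(b^2 a^-1) = trace(b^2) trace(a) - trace(b^2 a) = x*y^2 - y*z - x
trace(b a^-2 b) = trace(b^2 a^-1) trace(a) - trace(b^2) = x^2*y^2 - x*y*z - x^2 - y^2 + 2
assemble the triple (trace(r) - 2; trace(r a) - x; trace(r b) - y)

x^2*y - x*z - y - 2; x*y - x - z; x^2*y^2 - x*y*z - x^2 - y^2 - y + 2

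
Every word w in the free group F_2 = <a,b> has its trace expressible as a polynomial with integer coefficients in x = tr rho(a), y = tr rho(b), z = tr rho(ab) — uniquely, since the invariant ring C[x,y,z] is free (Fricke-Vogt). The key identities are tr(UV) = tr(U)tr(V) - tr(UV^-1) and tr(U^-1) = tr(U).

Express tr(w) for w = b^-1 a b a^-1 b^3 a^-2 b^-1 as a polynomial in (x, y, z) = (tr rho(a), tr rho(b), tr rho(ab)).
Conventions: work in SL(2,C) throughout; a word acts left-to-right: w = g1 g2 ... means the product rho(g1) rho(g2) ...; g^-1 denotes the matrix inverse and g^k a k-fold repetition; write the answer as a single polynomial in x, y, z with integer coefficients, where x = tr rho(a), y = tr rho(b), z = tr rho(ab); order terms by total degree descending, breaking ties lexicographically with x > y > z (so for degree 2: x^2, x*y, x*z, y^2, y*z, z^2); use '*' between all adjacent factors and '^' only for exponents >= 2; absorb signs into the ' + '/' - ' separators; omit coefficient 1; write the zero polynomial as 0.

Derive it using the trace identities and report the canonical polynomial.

tr(a b^2) = tr(b)*tr(a b) - tr(a) = y*z - x
tr(a^2 b) = tr(a)*tr(b a) - tr(b) = x*z - y
reduce: tr(a^2) = tr(a)*tr(a) - tr(1) = x^2 - 2
tr(a^2 b^2) = tr(b)*tr(a^2 b) - tr(a^2) = x*y*z - x^2 - y^2 + 2
tr(b a^2 b^2) = tr(b)*tr(a^2 b^2) - tr(a^2 b) = x*y^2*z - x^2*y - y^3 - x*z + 3*y
so tr(a b^4 a) = tr(b)*tr(b a^2 b^2) - tr(b a^2 b) = x*y^3*z - x^2*y^2 - y^4 - 2*x*y*z + x^2 + 4*y^2 - 2
tr(a b a b) = tr(b a)*tr(b a) - tr(1)   [split at repeated b] = z^2 - 2
so tr(a b a b^2) = tr(b)*tr(a b a b) - tr(a b a) = y*z^2 - x*z - y
so tr(b^2 a b a b) = tr(b)*tr(a b a b^2) - tr(a b a b) = y^2*z^2 - x*y*z - y^2 - z^2 + 2
reduce: tr(a b^4 a b) = tr(b)*tr(b^2 a b a b) - tr(b^2 a b a) = y^3*z^2 - x*y^2*z - y^3 - 2*y*z^2 + x*z + 3*y
tr(a b^4 a b^-1) = tr(a b^4 a)*tr(b) - tr(a b^4 a b) = x*y^4*z - x^2*y^3 - y^5 - y^3*z^2 - x*y^2*z + x^2*y + 5*y^3 + 2*y*z^2 - x*z - 5*y
so tr(b^-2 a b^4 a) = tr(a b^4 a b^-1)*tr(b) - tr(a b^4 a) = x*y^5*z - x^2*y^4 - y^6 - y^4*z^2 - 2*x*y^3*z + 2*x^2*y^2 + 6*y^4 + 2*y^2*z^2 + x*y*z - x^2 - 9*y^2 + 2
reduce: tr(b^3 a^-1 b^-2 a b) = tr(b^-2 a b^4)*tr(a) - tr(b^-2 a b^4 a) = -x*y^5*z + x^2*y^4 + y^6 + y^4*z^2 + 2*x*y^3*z - 2*x^2*y^2 - 6*y^4 - 2*y^2*z^2 + 9*y^2 - 2
tr(a b^3) = tr(b)*tr(b a b) - tr(b a) = y^2*z - x*y - z
tr(b a b^3) = tr(b)*tr(a b^3) - tr(a b^2) = y^3*z - x*y^2 - 2*y*z + x
reduce: tr(a b a b a b) = tr(b a b a)*tr(b a) - tr(a b)   [split at repeated b] = z^3 - 3*z
tr(a b a b a) = tr(a)*tr(b a b a) - tr(b a b) = x*z^2 - y*z - x
tr(a b a b a b^2) = tr(b)*tr(a b a b a b) - tr(a b a b a) = y*z^3 - x*z^2 - 2*y*z + x
so tr(b a b a b^3 a) = tr(b)*tr(a b a b a b^2) - tr(a b a b a b) = y^2*z^3 - x*y*z^2 - 2*y^2*z - z^3 + x*y + 3*z
so tr(a b a b^3 a^-1 b) = tr(b a b a b^3)*tr(a) - tr(b a b a b^3 a) = x*y^3*z^2 - x^2*y^2*z - y^2*z^3 - x*y^3 - x*y*z^2 + x^2*z + 2*y^2*z + z^3 + 2*x*y - 3*z
tr(a b a b^3 a^-1 b^-1) = tr(a b a b^3 a^-1)*tr(b) - tr(a b a b^3 a^-1 b) = -x*y^3*z^2 + x^2*y^2*z + y^4*z + y^2*z^3 + x*y*z^2 - x^2*z - 4*y^2*z - z^3 - x*y + 3*z
so tr(b^3 a^-1 b^-2 a b a) = tr(a b a b^3 a^-1 b^-1)*tr(b) - tr(a b a b^3 a^-1) = -x*y^4*z^2 + x^2*y^3*z + y^5*z + y^3*z^3 + x*y^2*z^2 - x^2*y*z - 5*y^3*z - y*z^3 + 5*y*z - x
tr(b^-2 a b a^-1 b^3 a^-1) = tr(b^3 a^-1 b^-2 a b)*tr(a) - tr(b^3 a^-1 b^-2 a b a) = -x^2*y^5*z + x^3*y^4 + x*y^6 + 2*x*y^4*z^2 + x^2*y^3*z - y^5*z - y^3*z^3 - 2*x^3*y^2 - 6*x*y^4 - 3*x*y^2*z^2 + x^2*y*z + 5*y^3*z + y*z^3 + 9*x*y^2 - 5*y*z - x
so tr(a b a^-1 b) = tr(b a b)*tr(a) - tr(b a b a) = x*y*z - x^2 - z^2 + 2
tr(b^-1 a b a^-1 b^3 a^-2 b^-1) = tr(b^-2 a b a^-1 b^3 a^-1)*tr(a) - tr(b^-2 a b a^-1 b^3) = -x^3*y^5*z + x^4*y^4 + x^2*y^6 + 2*x^2*y^4*z^2 + x^3*y^3*z - x*y^5*z - x*y^3*z^3 - 2*x^4*y^2 - 6*x^2*y^4 - 3*x^2*y^2*z^2 + x^3*y*z + 5*x*y^3*z + x*y*z^3 + 9*x^2*y^2 - 6*x*y*z + z^2 - 2

-x^3*y^5*z + x^4*y^4 + x^2*y^6 + 2*x^2*y^4*z^2 + x^3*y^3*z - x*y^5*z - x*y^3*z^3 - 2*x^4*y^2 - 6*x^2*y^4 - 3*x^2*y^2*z^2 + x^3*y*z + 5*x*y^3*z + x*y*z^3 + 9*x^2*y^2 - 6*x*y*z + z^2 - 2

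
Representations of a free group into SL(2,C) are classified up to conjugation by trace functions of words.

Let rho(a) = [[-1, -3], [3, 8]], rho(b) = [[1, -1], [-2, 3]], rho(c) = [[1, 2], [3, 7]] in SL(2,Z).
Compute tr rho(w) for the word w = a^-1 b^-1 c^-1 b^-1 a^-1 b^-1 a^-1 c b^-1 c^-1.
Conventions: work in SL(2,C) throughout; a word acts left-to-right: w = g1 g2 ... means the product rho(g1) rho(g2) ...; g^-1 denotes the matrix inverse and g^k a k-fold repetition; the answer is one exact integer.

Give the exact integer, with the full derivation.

7916844

rho(a^-1) = [[8, 3], [-3, -1]]
... * rho(b^-1) = [[3, 1], [2, 1]]  ->  [[30, 11], [-11, -4]]
... * rho(c^-1) = [[7, -2], [-3, 1]]  ->  [[177, -49], [-65, 18]]
... * rho(b^-1) = [[3, 1], [2, 1]]  ->  [[433, 128], [-159, -47]]
... * rho(a^-1) = [[8, 3], [-3, -1]]  ->  [[3080, 1171], [-1131, -430]]
... * rho(b^-1) = [[3, 1], [2, 1]]  ->  [[11582, 4251], [-4253, -1561]]
... * rho(a^-1) = [[8, 3], [-3, -1]]  ->  [[79903, 30495], [-29341, -11198]]
... * rho(c) = [[1, 2], [3, 7]]  ->  [[171388, 373271], [-62935, -137068]]
... * rho(b^-1) = [[3, 1], [2, 1]]  ->  [[1260706, 544659], [-462941, -200003]]
... * rho(c^-1) = [[7, -2], [-3, 1]]  ->  [[7190965, -1976753], [-2640578, 725879]]
tr = 7190965 + 725879 = 7916844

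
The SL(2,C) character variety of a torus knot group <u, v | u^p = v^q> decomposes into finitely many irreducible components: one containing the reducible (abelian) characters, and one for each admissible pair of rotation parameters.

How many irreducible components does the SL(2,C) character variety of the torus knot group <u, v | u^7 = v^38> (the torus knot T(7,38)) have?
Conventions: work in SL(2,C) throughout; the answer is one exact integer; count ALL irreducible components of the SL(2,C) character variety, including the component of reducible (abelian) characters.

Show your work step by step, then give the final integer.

112

Gamma = < u, v | u^7 = v^38 > (torus knot T(7,38)); the central element u^7 = v^38 acts as +I or -I in any irreducible SL(2,C) representation.
This locks tr(u) to 2*cos(pi*alpha/7), alpha in 1..6, and tr(v) to 2*cos(pi*beta/38), beta in 1..37, on each component of irreducible characters.
The two central values (-1)^alpha I and (-1)^beta I must be the same matrix, so alpha and beta share a parity.
Enumerate parity-matched pairs: 3*19 odd-odd plus 3*18 even-even gives 111.
That is 111 components of irreducible characters, and with the reducible (abelian) component the total is 112.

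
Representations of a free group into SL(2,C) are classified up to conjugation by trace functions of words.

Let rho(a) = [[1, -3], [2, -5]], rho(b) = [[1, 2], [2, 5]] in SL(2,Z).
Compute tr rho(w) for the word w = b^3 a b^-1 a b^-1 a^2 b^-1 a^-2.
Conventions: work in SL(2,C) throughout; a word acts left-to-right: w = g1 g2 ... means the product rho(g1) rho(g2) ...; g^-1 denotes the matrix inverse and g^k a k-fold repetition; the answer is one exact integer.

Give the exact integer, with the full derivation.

rho(b) = [[1, 2], [2, 5]]
... * rho(b) = [[1, 2], [2, 5]]  ->  [[5, 12], [12, 29]]
... * rho(b) = [[1, 2], [2, 5]]  ->  [[29, 70], [70, 169]]
... * rho(a) = [[1, -3], [2, -5]]  ->  [[169, -437], [408, -1055]]
... * rho(b^-1) = [[5, -2], [-2, 1]]  ->  [[1719, -775], [4150, -1871]]
... * rho(a) = [[1, -3], [2, -5]]  ->  [[169, -1282], [408, -3095]]
... * rho(b^-1) = [[5, -2], [-2, 1]]  ->  [[3409, -1620], [8230, -3911]]
... * rho(a) = [[1, -3], [2, -5]]  ->  [[169, -2127], [408, -5135]]
... * rho(a) = [[1, -3], [2, -5]]  ->  [[-4085, 10128], [-9862, 24451]]
... * rho(b^-1) = [[5, -2], [-2, 1]]  ->  [[-40681, 18298], [-98212, 44175]]
... * rho(a^-1) = [[-5, 3], [-2, 1]]  ->  [[166809, -103745], [402710, -250461]]
... * rho(a^-1) = [[-5, 3], [-2, 1]]  ->  [[-626555, 396682], [-1512628, 957669]]
tr = -626555 + 957669 = 331114

331114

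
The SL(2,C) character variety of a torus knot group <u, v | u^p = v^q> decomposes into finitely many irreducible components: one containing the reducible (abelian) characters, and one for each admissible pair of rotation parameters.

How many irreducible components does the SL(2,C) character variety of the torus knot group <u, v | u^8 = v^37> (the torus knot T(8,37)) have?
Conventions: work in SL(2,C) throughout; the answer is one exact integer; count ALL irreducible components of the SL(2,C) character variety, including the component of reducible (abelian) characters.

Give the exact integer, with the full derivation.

In the torus knot group T(8,37), u^8 = v^37 is central, so an irreducible representation sends it to +I or -I (Schur).
On an irreducible component, tr(u) is locked at 2*cos(pi*alpha/8) for some alpha in 1..7, and tr(v) at 2*cos(pi*beta/37) for some beta in 1..36.
Consistency of u^8 = (-1)^alpha I with v^37 = (-1)^beta I forces alpha = beta (mod 2).
count pairs: odd alpha (4 choices) x odd beta (18), plus even alpha (3) x even beta (18): 4*18 + 3*18 = 126.
Total: 126 irreducible-character components + 1 reducible (abelian) component = 127.

127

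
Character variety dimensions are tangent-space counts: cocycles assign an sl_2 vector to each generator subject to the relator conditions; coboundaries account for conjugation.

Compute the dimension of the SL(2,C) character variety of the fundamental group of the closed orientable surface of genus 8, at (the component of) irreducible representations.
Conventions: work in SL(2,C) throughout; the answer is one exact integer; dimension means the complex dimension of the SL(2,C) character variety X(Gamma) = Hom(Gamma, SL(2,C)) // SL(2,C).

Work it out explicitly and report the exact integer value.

pi_1 of the closed genus-8 surface has 16 generators bound by the single product-of-commutators relator.
Before the relator condition, cocycle space has dim 3*16 = 48.
At an irreducible rho, H^2 = coker(d_2) vanishes (Poincare duality: H^2 is dual to H^0 = invariants = 0), so d_2 is surjective onto sl_2 and dim Z^1 = 48 - 3 = 45.
As always at irreducible rho, dim B^1 = 3.
Hence dim X = 45 - 3 = 42.

42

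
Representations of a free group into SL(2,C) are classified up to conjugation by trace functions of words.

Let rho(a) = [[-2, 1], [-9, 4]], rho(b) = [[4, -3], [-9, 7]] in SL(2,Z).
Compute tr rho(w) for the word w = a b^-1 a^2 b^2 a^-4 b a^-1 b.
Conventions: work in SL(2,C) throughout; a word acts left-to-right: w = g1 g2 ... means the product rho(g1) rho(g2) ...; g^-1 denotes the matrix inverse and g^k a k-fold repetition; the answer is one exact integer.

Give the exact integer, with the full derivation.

rho(a) = [[-2, 1], [-9, 4]]
... * rho(b^-1) = [[7, 3], [9, 4]]  ->  [[-5, -2], [-27, -11]]
... * rho(a) = [[-2, 1], [-9, 4]]  ->  [[28, -13], [153, -71]]
... * rho(a) = [[-2, 1], [-9, 4]]  ->  [[61, -24], [333, -131]]
... * rho(b) = [[4, -3], [-9, 7]]  ->  [[460, -351], [2511, -1916]]
... * rho(b) = [[4, -3], [-9, 7]]  ->  [[4999, -3837], [27288, -20945]]
... * rho(a^-1) = [[4, -1], [9, -2]]  ->  [[-14537, 2675], [-79353, 14602]]
... * rho(a^-1) = [[4, -1], [9, -2]]  ->  [[-34073, 9187], [-185994, 50149]]
... * rho(a^-1) = [[4, -1], [9, -2]]  ->  [[-53609, 15699], [-292635, 85696]]
... * rho(a^-1) = [[4, -1], [9, -2]]  ->  [[-73145, 22211], [-399276, 121243]]
... * rho(b) = [[4, -3], [-9, 7]]  ->  [[-492479, 374912], [-2688291, 2046529]]
... * rho(a^-1) = [[4, -1], [9, -2]]  ->  [[1404292, -257345], [7665597, -1404767]]
... * rho(b) = [[4, -3], [-9, 7]]  ->  [[7933273, -6014291], [43305291, -32830160]]
tr = 7933273 + -32830160 = -24896887

-24896887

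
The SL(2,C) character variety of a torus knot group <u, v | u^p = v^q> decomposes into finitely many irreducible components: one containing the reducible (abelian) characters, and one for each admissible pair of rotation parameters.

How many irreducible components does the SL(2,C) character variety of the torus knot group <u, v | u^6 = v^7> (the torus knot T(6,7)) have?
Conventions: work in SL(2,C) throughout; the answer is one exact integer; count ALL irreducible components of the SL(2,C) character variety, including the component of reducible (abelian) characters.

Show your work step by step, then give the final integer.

16

In the torus knot group T(6,7), u^6 = v^7 is central, so an irreducible representation sends it to +I or -I (Schur).
This locks tr(u) to 2*cos(pi*alpha/6), alpha in 1..5, and tr(v) to 2*cos(pi*beta/7), beta in 1..6, on each component of irreducible characters.
Consistency of u^6 = (-1)^alpha I with v^7 = (-1)^beta I forces alpha = beta (mod 2).
Enumerate parity-matched pairs: 3*3 odd-odd plus 2*3 even-even gives 15.
components with irreducible characters: 15; plus the single component of reducible (abelian) characters: total 16.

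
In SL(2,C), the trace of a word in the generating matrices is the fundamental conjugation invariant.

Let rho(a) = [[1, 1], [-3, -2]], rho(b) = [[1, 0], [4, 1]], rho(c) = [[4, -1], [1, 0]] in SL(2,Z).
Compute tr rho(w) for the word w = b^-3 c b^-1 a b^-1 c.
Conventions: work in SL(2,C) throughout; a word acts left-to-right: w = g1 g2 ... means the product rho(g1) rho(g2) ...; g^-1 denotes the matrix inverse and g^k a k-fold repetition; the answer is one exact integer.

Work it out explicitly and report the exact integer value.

rho(b^-1) = [[1, 0], [-4, 1]]
... * rho(b^-1) = [[1, 0], [-4, 1]]  ->  [[1, 0], [-8, 1]]
... * rho(b^-1) = [[1, 0], [-4, 1]]  ->  [[1, 0], [-12, 1]]
... * rho(c) = [[4, -1], [1, 0]]  ->  [[4, -1], [-47, 12]]
... * rho(b^-1) = [[1, 0], [-4, 1]]  ->  [[8, -1], [-95, 12]]
... * rho(a) = [[1, 1], [-3, -2]]  ->  [[11, 10], [-131, -119]]
... * rho(b^-1) = [[1, 0], [-4, 1]]  ->  [[-29, 10], [345, -119]]
... * rho(c) = [[4, -1], [1, 0]]  ->  [[-106, 29], [1261, -345]]
tr = -106 + -345 = -451

-451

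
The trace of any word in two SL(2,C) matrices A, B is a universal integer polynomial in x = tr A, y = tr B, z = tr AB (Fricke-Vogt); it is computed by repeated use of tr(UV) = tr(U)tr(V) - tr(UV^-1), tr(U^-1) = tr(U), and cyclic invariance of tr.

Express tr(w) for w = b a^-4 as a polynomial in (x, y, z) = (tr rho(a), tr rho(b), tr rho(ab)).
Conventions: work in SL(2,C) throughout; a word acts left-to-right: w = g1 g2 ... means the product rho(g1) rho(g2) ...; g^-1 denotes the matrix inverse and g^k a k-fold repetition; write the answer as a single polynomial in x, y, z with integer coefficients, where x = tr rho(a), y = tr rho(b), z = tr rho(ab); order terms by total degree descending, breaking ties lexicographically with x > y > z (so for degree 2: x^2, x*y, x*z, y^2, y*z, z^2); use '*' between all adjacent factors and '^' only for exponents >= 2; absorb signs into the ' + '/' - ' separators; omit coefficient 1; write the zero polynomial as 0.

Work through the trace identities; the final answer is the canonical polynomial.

x^4*y - x^3*z - 3*x^2*y + 2*x*z + y

trace(b a^-1) = trace(b) * trace(a) - trace(b a) = x*y - z
trace(a^-2 b) = trace(b a^-1) * trace(a) - trace(b) = x^2*y - x*z - y
trace(a^-2 b a^-1) = trace(a^-2 b) * trace(a) - trace(a^-2 b a) = x^3*y - x^2*z - 2*x*y + z
trace(b a^-4) = trace(a^-2 b a^-1) * trace(a) - trace(a^-2 b) = x^4*y - x^3*z - 3*x^2*y + 2*x*z + y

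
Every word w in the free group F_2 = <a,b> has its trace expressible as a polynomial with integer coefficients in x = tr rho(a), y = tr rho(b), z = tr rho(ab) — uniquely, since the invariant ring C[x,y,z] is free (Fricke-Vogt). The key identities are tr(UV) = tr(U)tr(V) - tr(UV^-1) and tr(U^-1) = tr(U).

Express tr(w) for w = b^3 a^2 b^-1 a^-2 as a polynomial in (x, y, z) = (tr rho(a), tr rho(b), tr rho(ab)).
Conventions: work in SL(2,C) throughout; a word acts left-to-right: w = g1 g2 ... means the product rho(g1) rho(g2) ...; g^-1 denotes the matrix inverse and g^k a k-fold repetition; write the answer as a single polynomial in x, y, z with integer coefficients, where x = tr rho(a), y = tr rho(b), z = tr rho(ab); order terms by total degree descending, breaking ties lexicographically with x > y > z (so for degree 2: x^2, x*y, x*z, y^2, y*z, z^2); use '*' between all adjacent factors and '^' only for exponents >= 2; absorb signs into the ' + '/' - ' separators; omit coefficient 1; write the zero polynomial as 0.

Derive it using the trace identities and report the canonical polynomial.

next, trace(a^2 b) = trace(a)*trace(b a) - trace(b)  (reduce the a square) = x*z - y
next, trace(a^2) = trace(a)*trace(a) - trace(1)  (reduce the a square) = x^2 - 2
and trace(b^2 a^2) = trace(b)*trace(a^2 b) - trace(a^2)  (reduce the b square) = x*y*z - x^2 - y^2 + 2
trace(a^3 b) = trace(a)*trace(b a^2) - trace(b a)  (reduce the a square) = x^2*z - x*y - z
next, trace(a^3) = trace(a)*trace(a^2) - trace(a)  (reduce the a square) = x^3 - 3*x
trace(b a^3 b) = trace(b)*trace(a^3 b) - trace(a^3)  (reduce the b square) = x^2*y*z - x^3 - x*y^2 - y*z + 3*x
next, trace(a b^3 a^2) = trace(b)*trace(b a^3 b) - trace(b a^3)  (reduce the b square) = x^2*y^2*z - x^3*y - x*y^3 - x^2*z - y^2*z + 4*x*y + z
trace(b a b a) = trace(b a)*trace(b a) - trace(1)  (split on b) = z^2 - 2
trace(b a b) = trace(b)*trace(a b) - trace(a)  (reduce the b square) = y*z - x
next, trace(a^2 b a b) = trace(a)*trace(b a b a) - trace(b a b)  (reduce the a square) = x*z^2 - y*z - x
trace(b a^2 b a b) = trace(b)*trace(a^2 b a b) - trace(a^2 b a)  (reduce the b square) = x*y*z^2 - x^2*z - y^2*z + z
next, trace(a b^3 a^2 b) = trace(b)*trace(b a^2 b a b) - trace(b a^2 b a)  (reduce the b square) = x*y^2*z^2 - x^2*y*z - y^3*z - x*z^2 + 2*y*z + x
trace(b^3 a^2 b^-1 a) = trace(a b^3 a^2)*trace(b) - trace(a b^3 a^2 b)  (eliminate b^-1) = x^2*y^3*z - x^3*y^2 - x*y^4 - x*y^2*z^2 + 4*x*y^2 + x*z^2 - y*z - x
next, trace(b^3 a^2 b^-1 a^-1) = trace(b^3 a^2 b^-1)*trace(a) - trace(b^3 a^2 b^-1 a)  (eliminate a^-1) = -x^2*y^3*z + x^3*y^2 + x*y^4 + x*y^2*z^2 + x^2*y*z - x^3 - 5*x*y^2 - x*z^2 + y*z + 3*x
next, trace(b^3 a^2 b^-1 a^-2) = trace(b^3 a^2 b^-1 a^-1)*trace(a) - trace(b^3 a^2 b^-1)  (eliminate a^-1) = -x^3*y^3*z + x^4*y^2 + x^2*y^4 + x^2*y^2*z^2 + x^3*y*z - x^4 - 5*x^2*y^2 - x^2*z^2 + 4*x^2 + y^2 - 2

-x^3*y^3*z + x^4*y^2 + x^2*y^4 + x^2*y^2*z^2 + x^3*y*z - x^4 - 5*x^2*y^2 - x^2*z^2 + 4*x^2 + y^2 - 2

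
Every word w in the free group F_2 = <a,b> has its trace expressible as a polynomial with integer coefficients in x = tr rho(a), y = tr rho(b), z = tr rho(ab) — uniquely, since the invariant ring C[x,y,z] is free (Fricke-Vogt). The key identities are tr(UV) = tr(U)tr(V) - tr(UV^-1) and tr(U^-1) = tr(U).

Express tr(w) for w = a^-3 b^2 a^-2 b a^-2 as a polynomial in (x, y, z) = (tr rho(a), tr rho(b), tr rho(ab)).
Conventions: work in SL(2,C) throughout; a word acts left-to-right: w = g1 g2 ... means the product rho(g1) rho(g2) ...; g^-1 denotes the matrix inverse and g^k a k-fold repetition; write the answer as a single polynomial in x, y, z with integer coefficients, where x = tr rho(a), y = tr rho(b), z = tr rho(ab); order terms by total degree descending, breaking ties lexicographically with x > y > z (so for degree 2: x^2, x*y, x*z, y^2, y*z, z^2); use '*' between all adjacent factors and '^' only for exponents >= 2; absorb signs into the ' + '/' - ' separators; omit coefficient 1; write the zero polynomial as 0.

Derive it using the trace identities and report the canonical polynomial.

x^7*y^3 - 2*x^6*y^2*z - x^7*y - 5*x^5*y^3 + x^5*y*z^2 + x^6*z + 8*x^4*y^2*z + 6*x^5*y + 7*x^3*y^3 - 3*x^3*y*z^2 - 5*x^4*z - 7*x^2*y^2*z - 11*x^3*y - 3*x*y^3 + x*y*z^2 + 6*x^2*z + y^2*z + 7*x*y - z

so tr(b^2) = tr(b)*tr(b) - tr(1)   [square of b] = y^2 - 2
tr(b^3) = tr(b)*tr(b^2) - tr(b)   [square of b] = y^3 - 3*y
so tr(a b^2) = tr(b)*tr(a b) - tr(a)   [square of b] = y*z - x
tr(b^3 a) = tr(b)*tr(a b^2) - tr(a b)   [square of b] = y^2*z - x*y - z
tr(b^2 a^-1 b) = tr(b^3)*tr(a) - tr(b^3 a)   [inverse elimination on a] = x*y^3 - y^2*z - 2*x*y + z
so tr(a b a b) = tr(a b)*tr(a b) - tr(1)   [split at a repeated a] = z^2 - 2
reduce: tr(a b a) = tr(a)*tr(b a) - tr(b)   [square of a] = x*z - y
tr(b a b^2 a) = tr(b)*tr(a b a b) - tr(a b a)   [square of b] = y*z^2 - x*z - y
tr(b^2 a^-1 b a) = tr(b a b^2)*tr(a) - tr(b a b^2 a)   [inverse elimination on a] = x*y^2*z - x^2*y - y*z^2 + y
tr(b^2 a^-1 b a^-1) = tr(b^2 a^-1 b)*tr(a) - tr(b^2 a^-1 b a)   [inverse elimination on a] = x^2*y^3 - 2*x*y^2*z - x^2*y + y*z^2 + x*z - y
tr(b^2 a^-1 b a^-2) = tr(b^2 a^-1 b a^-1)*tr(a) - tr(b^2 a^-1 b)   [inverse elimination on a] = x^3*y^3 - 2*x^2*y^2*z - x^3*y - x*y^3 + x*y*z^2 + x^2*z + y^2*z + x*y - z
reduce: tr(a^-3 b^2 a^-1 b) = tr(b^2 a^-1 b a^-2)*tr(a) - tr(b^2 a^-1 b a^-1)   [inverse elimination on a] = x^4*y^3 - 2*x^3*y^2*z - x^4*y - 2*x^2*y^3 + x^2*y*z^2 + x^3*z + 3*x*y^2*z + 2*x^2*y - y*z^2 - 2*x*z + y
reduce: tr(b a^-4 b^2 a^-1) = tr(a^-3 b^2 a^-1 b)*tr(a) - tr(a^-3 b^2 a^-1 b a)   [inverse elimination on a] = x^5*y^3 - 2*x^4*y^2*z - x^5*y - 3*x^3*y^3 + x^3*y*z^2 + x^4*z + 5*x^2*y^2*z + 3*x^3*y + x*y^3 - 2*x*y*z^2 - 3*x^2*z - y^2*z + z
tr(a^-2 b^3) = tr(a^-1 b^3)*tr(a) - tr(a^-1 b^3 a)   [inverse elimination on a] = x^2*y^3 - x*y^2*z - 2*x^2*y - y^3 + x*z + 3*y
reduce: tr(a^-2 b^3 a^-1) = tr(a^-2 b^3)*tr(a) - tr(a^-2 b^3 a)   [inverse elimination on a] = x^3*y^3 - x^2*y^2*z - 2*x^3*y - 2*x*y^3 + x^2*z + y^2*z + 5*x*y - z
reduce: tr(b a^-4 b^2) = tr(a^-2 b^3 a^-1)*tr(a) - tr(a^-2 b^3)   [inverse elimination on a] = x^4*y^3 - x^3*y^2*z - 2*x^4*y - 3*x^2*y^3 + x^3*z + 2*x*y^2*z + 7*x^2*y + y^3 - 2*x*z - 3*y
tr(a^-3 b^2 a^-2 b a^-1) = tr(b a^-4 b^2 a^-1)*tr(a) - tr(b a^-4 b^2)   [inverse elimination on a] = x^6*y^3 - 2*x^5*y^2*z - x^6*y - 4*x^4*y^3 + x^4*y*z^2 + x^5*z + 6*x^3*y^2*z + 5*x^4*y + 4*x^2*y^3 - 2*x^2*y*z^2 - 4*x^3*z - 3*x*y^2*z - 7*x^2*y - y^3 + 3*x*z + 3*y
tr(a^-3 b^2 a^-2 b) = tr(a^-1 b a^-3 b^2)*tr(a) - tr(a^-1 b a^-3 b^2 a)   [inverse elimination on a] = x^5*y^3 - 2*x^4*y^2*z - x^5*y - 3*x^3*y^3 + x^3*y*z^2 + x^4*z + 4*x^2*y^2*z + 4*x^3*y + 2*x*y^3 - x*y*z^2 - 3*x^2*z - y^2*z - 4*x*y + z
so tr(a^-3 b^2 a^-2 b a^-2) = tr(a^-3 b^2 a^-2 b a^-1)*tr(a) - tr(a^-3 b^2 a^-2 b)   [inverse elimination on a] = x^7*y^3 - 2*x^6*y^2*z - x^7*y - 5*x^5*y^3 + x^5*y*z^2 + x^6*z + 8*x^4*y^2*z + 6*x^5*y + 7*x^3*y^3 - 3*x^3*y*z^2 - 5*x^4*z - 7*x^2*y^2*z - 11*x^3*y - 3*x*y^3 + x*y*z^2 + 6*x^2*z + y^2*z + 7*x*y - z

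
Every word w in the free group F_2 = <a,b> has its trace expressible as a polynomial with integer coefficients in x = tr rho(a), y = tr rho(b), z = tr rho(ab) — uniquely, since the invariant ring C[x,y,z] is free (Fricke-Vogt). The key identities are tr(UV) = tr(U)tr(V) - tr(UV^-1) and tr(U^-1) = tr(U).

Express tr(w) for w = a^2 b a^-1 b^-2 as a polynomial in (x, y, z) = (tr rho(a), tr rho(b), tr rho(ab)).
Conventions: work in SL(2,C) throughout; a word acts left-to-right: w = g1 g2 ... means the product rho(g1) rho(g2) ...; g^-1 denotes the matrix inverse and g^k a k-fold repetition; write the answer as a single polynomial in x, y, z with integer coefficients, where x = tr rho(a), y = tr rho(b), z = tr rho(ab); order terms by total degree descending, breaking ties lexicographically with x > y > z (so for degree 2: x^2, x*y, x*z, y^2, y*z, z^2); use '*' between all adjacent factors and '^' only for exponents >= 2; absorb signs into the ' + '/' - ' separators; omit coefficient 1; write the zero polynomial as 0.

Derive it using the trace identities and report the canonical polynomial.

and tr(a^2) = tr(a) * tr(a) - tr(1)  (reduce the a square) = x^2 - 2
and tr(a^2 b) = tr(a) * tr(b a) - tr(b)  (reduce the a square) = x*z - y
tr(b^-1 a^2) = tr(a^2) * tr(b) - tr(a^2 b)  (eliminate b^-1) = x^2*y - x*z - y
next, tr(a^2 b a) = tr(a) * tr(a b a) - tr(a b)  (reduce the a square) = x^2*z - x*y - z
and tr(b a b a) = tr(b a) * tr(b a) - tr(1)  (split on b) = z^2 - 2
tr(b a b) = tr(b) * tr(a b) - tr(a)  (reduce the b square) = y*z - x
and tr(a^2 b a b) = tr(a) * tr(b a b a) - tr(b a b)  (reduce the a square) = x*z^2 - y*z - x
and tr(b^-1 a^2 b a) = tr(a^2 b a) * tr(b) - tr(a^2 b a b)  (eliminate b^-1) = x^2*y*z - x*y^2 - x*z^2 + x
and tr(b^-2 a^2 b a) = tr(b^-1 a^2 b a) * tr(b) - tr(b^-1 a^2 b a b)  (eliminate b^-1) = x^2*y^2*z - x*y^3 - x*y*z^2 - x^2*z + 2*x*y + z
tr(a^2 b a^-1 b^-2) = tr(b^-2 a^2 b) * tr(a) - tr(b^-2 a^2 b a)  (eliminate a^-1) = -x^2*y^2*z + x^3*y + x*y^3 + x*y*z^2 - 3*x*y - z

-x^2*y^2*z + x^3*y + x*y^3 + x*y*z^2 - 3*x*y - z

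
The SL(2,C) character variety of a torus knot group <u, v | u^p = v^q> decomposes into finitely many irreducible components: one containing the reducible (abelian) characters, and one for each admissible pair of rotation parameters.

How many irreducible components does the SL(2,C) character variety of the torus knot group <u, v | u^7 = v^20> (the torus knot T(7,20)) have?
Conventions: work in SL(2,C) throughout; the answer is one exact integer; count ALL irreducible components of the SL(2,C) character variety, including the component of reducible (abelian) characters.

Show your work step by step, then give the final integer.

58

For T(7,20): irreducibility forces the central element u^7 = v^20 to one of +I, -I.
This locks tr(u) to 2*cos(pi*alpha/7), alpha in 1..6, and tr(v) to 2*cos(pi*beta/20), beta in 1..19, on each component of irreducible characters.
The two central values (-1)^alpha I and (-1)^beta I must be the same matrix, so alpha and beta share a parity.
Enumerate parity-matched pairs: 3*10 odd-odd plus 3*9 even-even gives 57.
components with irreducible characters: 57; plus the single component of reducible (abelian) characters: total 58.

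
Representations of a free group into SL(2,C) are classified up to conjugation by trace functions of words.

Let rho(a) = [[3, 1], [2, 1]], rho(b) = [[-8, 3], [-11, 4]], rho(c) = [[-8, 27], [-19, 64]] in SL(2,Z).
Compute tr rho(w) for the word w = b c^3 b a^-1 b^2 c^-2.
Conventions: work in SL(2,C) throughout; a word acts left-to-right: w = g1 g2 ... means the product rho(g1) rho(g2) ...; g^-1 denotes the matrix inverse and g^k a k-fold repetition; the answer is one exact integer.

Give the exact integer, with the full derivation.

rho(b) = [[-8, 3], [-11, 4]]
... * rho(c) = [[-8, 27], [-19, 64]]  ->  [[7, -24], [12, -41]]
... * rho(c) = [[-8, 27], [-19, 64]]  ->  [[400, -1347], [683, -2300]]
... * rho(c) = [[-8, 27], [-19, 64]]  ->  [[22393, -75408], [38236, -128759]]
... * rho(b) = [[-8, 3], [-11, 4]]  ->  [[650344, -234453], [1110461, -400328]]
... * rho(a^-1) = [[1, -1], [-2, 3]]  ->  [[1119250, -1353703], [1911117, -2311445]]
... * rho(b) = [[-8, 3], [-11, 4]]  ->  [[5936733, -2057062], [10136959, -3512429]]
... * rho(b) = [[-8, 3], [-11, 4]]  ->  [[-24866182, 9581951], [-42458953, 16361161]]
... * rho(c^-1) = [[64, -27], [19, -8]]  ->  [[-1409378579, 594731306], [-2406510933, 1015502443]]
... * rho(c^-1) = [[64, -27], [19, -8]]  ->  [[-78900334242, 33295371185], [-134722153295, 56851775647]]
tr = -78900334242 + 56851775647 = -22048558595

-22048558595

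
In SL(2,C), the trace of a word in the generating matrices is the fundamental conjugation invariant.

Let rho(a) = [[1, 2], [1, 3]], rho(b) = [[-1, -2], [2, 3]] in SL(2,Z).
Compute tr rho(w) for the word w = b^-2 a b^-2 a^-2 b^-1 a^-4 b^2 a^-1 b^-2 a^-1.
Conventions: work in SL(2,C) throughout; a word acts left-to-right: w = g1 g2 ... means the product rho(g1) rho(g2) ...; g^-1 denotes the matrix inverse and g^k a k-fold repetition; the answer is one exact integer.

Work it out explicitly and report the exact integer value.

rho(b^-1) = [[3, 2], [-2, -1]]
... * rho(b^-1) = [[3, 2], [-2, -1]]  ->  [[5, 4], [-4, -3]]
... * rho(a) = [[1, 2], [1, 3]]  ->  [[9, 22], [-7, -17]]
... * rho(b^-1) = [[3, 2], [-2, -1]]  ->  [[-17, -4], [13, 3]]
... * rho(b^-1) = [[3, 2], [-2, -1]]  ->  [[-43, -30], [33, 23]]
... * rho(a^-1) = [[3, -2], [-1, 1]]  ->  [[-99, 56], [76, -43]]
... * rho(a^-1) = [[3, -2], [-1, 1]]  ->  [[-353, 254], [271, -195]]
... * rho(b^-1) = [[3, 2], [-2, -1]]  ->  [[-1567, -960], [1203, 737]]
... * rho(a^-1) = [[3, -2], [-1, 1]]  ->  [[-3741, 2174], [2872, -1669]]
... * rho(a^-1) = [[3, -2], [-1, 1]]  ->  [[-13397, 9656], [10285, -7413]]
... * rho(a^-1) = [[3, -2], [-1, 1]]  ->  [[-49847, 36450], [38268, -27983]]
... * rho(a^-1) = [[3, -2], [-1, 1]]  ->  [[-185991, 136144], [142787, -104519]]
... * rho(b) = [[-1, -2], [2, 3]]  ->  [[458279, 780414], [-351825, -599131]]
... * rho(b) = [[-1, -2], [2, 3]]  ->  [[1102549, 1424684], [-846437, -1093743]]
... * rho(a^-1) = [[3, -2], [-1, 1]]  ->  [[1882963, -780414], [-1445568, 599131]]
... * rho(b^-1) = [[3, 2], [-2, -1]]  ->  [[7209717, 4546340], [-5534966, -3490267]]
... * rho(b^-1) = [[3, 2], [-2, -1]]  ->  [[12536471, 9873094], [-9624364, -7579665]]
... * rho(a^-1) = [[3, -2], [-1, 1]]  ->  [[27736319, -15199848], [-21293427, 11669063]]
tr = 27736319 + 11669063 = 39405382

39405382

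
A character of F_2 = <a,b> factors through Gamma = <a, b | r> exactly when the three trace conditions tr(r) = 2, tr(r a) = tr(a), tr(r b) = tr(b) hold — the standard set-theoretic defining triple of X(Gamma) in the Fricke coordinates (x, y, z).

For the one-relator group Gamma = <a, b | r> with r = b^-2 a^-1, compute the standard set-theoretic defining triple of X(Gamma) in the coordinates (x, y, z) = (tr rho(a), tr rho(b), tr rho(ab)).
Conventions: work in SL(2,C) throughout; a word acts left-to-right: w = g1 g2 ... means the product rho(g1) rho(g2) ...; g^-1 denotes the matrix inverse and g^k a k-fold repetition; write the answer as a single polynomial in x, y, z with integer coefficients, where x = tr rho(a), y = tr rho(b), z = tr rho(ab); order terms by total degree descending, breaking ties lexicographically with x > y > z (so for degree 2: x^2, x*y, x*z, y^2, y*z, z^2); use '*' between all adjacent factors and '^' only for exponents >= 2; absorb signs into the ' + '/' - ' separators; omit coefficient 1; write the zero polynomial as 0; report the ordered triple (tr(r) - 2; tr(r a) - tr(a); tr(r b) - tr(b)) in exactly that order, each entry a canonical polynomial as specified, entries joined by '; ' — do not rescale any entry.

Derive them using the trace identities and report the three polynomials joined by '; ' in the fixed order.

y*z - x - 2; y^2 - x - 2; -y + z

trace(b^-1) = trace(b) = y
apply: trace(b^-1 a) = trace(a) * trace(b) - trace(a b)   [inverse elimination on b] = x*y - z
apply: trace(b^-1 a^-1) = trace(b^-1) * trace(a) - trace(b^-1 a)   [inverse elimination on a] = z
apply: trace(b^-2 a^-1) = trace(b^-1 a^-1) * trace(b) - trace(b^-1 a^-1 b)   [inverse elimination on b] = y*z - x
use: trace(b^-2) = trace(b^-1) * trace(b) - trace(1) = y^2 - 2
assemble the triple (trace(r) - 2; trace(r a) - x; trace(r b) - y)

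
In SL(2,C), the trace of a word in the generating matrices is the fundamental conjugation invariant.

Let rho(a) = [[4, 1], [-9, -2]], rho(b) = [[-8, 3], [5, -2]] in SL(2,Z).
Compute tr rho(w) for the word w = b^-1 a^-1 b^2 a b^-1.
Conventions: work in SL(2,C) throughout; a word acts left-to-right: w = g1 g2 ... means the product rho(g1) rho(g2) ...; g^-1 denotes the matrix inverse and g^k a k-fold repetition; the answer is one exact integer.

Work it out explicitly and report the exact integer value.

160002

rho(b^-1) = [[-2, -3], [-5, -8]]
... * rho(a^-1) = [[-2, -1], [9, 4]]  ->  [[-23, -10], [-62, -27]]
... * rho(b) = [[-8, 3], [5, -2]]  ->  [[134, -49], [361, -132]]
... * rho(b) = [[-8, 3], [5, -2]]  ->  [[-1317, 500], [-3548, 1347]]
... * rho(a) = [[4, 1], [-9, -2]]  ->  [[-9768, -2317], [-26315, -6242]]
... * rho(b^-1) = [[-2, -3], [-5, -8]]  ->  [[31121, 47840], [83840, 128881]]
tr = 31121 + 128881 = 160002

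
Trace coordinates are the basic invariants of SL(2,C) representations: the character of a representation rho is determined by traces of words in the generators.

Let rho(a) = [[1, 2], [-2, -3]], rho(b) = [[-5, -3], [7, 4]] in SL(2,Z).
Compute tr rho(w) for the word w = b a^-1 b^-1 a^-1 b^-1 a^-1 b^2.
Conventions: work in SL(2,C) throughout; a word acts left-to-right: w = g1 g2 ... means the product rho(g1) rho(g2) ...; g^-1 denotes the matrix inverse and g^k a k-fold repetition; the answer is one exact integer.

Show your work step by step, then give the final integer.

-13

rho(b) = [[-5, -3], [7, 4]]
... * rho(a^-1) = [[-3, -2], [2, 1]]  ->  [[9, 7], [-13, -10]]
... * rho(b^-1) = [[4, 3], [-7, -5]]  ->  [[-13, -8], [18, 11]]
... * rho(a^-1) = [[-3, -2], [2, 1]]  ->  [[23, 18], [-32, -25]]
... * rho(b^-1) = [[4, 3], [-7, -5]]  ->  [[-34, -21], [47, 29]]
... * rho(a^-1) = [[-3, -2], [2, 1]]  ->  [[60, 47], [-83, -65]]
... * rho(b) = [[-5, -3], [7, 4]]  ->  [[29, 8], [-40, -11]]
... * rho(b) = [[-5, -3], [7, 4]]  ->  [[-89, -55], [123, 76]]
tr = -89 + 76 = -13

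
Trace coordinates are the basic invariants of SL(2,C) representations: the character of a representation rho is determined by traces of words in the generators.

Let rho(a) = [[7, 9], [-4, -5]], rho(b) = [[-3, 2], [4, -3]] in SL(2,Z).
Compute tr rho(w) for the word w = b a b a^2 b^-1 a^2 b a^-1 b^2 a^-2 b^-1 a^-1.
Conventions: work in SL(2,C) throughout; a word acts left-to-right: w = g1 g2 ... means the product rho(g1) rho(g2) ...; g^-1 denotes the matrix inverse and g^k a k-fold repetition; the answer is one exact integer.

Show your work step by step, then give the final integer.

rho(b) = [[-3, 2], [4, -3]]
... * rho(a) = [[7, 9], [-4, -5]]  ->  [[-29, -37], [40, 51]]
... * rho(b) = [[-3, 2], [4, -3]]  ->  [[-61, 53], [84, -73]]
... * rho(a) = [[7, 9], [-4, -5]]  ->  [[-639, -814], [880, 1121]]
... * rho(a) = [[7, 9], [-4, -5]]  ->  [[-1217, -1681], [1676, 2315]]
... * rho(b^-1) = [[-3, -2], [-4, -3]]  ->  [[10375, 7477], [-14288, -10297]]
... * rho(a) = [[7, 9], [-4, -5]]  ->  [[42717, 55990], [-58828, -77107]]
... * rho(a) = [[7, 9], [-4, -5]]  ->  [[75059, 104503], [-103368, -143917]]
... * rho(b) = [[-3, 2], [4, -3]]  ->  [[192835, -163391], [-265564, 225015]]
... * rho(a^-1) = [[-5, -9], [4, 7]]  ->  [[-1617739, -2879252], [2227880, 3965181]]
... * rho(b) = [[-3, 2], [4, -3]]  ->  [[-6663791, 5402278], [9177084, -7439783]]
... * rho(b) = [[-3, 2], [4, -3]]  ->  [[41600485, -29534416], [-57290384, 40673517]]
... * rho(a^-1) = [[-5, -9], [4, 7]]  ->  [[-326140089, -581145277], [449145988, 800328075]]
... * rho(a^-1) = [[-5, -9], [4, 7]]  ->  [[-693880663, -1132756138], [955582360, 1559982633]]
... * rho(b^-1) = [[-3, -2], [-4, -3]]  ->  [[6612666541, 4786029740], [-9106677612, -6591112619]]
... * rho(a^-1) = [[-5, -9], [4, 7]]  ->  [[-13919213745, -26011790689], [19168937584, 35822310175]]
tr = -13919213745 + 35822310175 = 21903096430

21903096430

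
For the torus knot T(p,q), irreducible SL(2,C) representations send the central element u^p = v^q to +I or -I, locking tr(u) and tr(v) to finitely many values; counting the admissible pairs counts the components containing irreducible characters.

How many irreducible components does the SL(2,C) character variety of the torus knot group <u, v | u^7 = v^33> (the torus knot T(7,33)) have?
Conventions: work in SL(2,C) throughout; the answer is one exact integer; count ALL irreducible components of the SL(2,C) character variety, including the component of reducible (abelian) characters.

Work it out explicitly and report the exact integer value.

For T(7,33): irreducibility forces the central element u^7 = v^33 to one of +I, -I.
This locks tr(u) to 2*cos(pi*alpha/7), alpha in 1..6, and tr(v) to 2*cos(pi*beta/33), beta in 1..32, on each component of irreducible characters.
u^7 = (-1)^alpha I and v^33 = (-1)^beta I must agree, so alpha and beta have equal parity.
Counting: 3 odd alphas x 16 odd betas + 3 even alphas x 16 even betas = 48 + 48 = 96.
components with irreducible characters: 96; plus the single component of reducible (abelian) characters: total 97.

97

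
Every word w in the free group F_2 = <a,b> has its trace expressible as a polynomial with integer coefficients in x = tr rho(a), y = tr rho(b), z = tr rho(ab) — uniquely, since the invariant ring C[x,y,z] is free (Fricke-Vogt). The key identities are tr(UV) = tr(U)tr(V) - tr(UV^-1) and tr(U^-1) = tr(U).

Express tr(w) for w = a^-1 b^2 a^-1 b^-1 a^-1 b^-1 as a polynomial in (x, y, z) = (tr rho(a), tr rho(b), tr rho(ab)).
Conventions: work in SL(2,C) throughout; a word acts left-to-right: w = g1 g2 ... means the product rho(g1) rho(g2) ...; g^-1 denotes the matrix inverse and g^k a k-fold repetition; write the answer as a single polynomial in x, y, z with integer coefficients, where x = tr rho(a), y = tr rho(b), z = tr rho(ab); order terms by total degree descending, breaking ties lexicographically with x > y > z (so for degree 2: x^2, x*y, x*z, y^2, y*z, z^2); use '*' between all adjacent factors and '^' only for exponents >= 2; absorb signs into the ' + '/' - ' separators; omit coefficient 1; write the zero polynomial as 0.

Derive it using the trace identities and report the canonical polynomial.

x*y^2*z^2 - y^3*z - y*z^3 - x*y^2 - x*z^2 + 4*y*z + x

trace(b^2) = trace(b) * trace(b) - trace(1) = y^2 - 2
trace(b^2 a) = trace(b) * trace(a b) - trace(a) = y*z - x
next, trace(b^2 a^-1) = trace(b^2) * trace(a) - trace(b^2 a) = x*y^2 - y*z - x
trace(a^-1 b^2 a^-1) = trace(b^2 a^-1) * trace(a) - trace(b^2) = x^2*y^2 - x*y*z - x^2 - y^2 + 2
and trace(a^-2 b^2 a^-1) = trace(a^-1 b^2 a^-1) * trace(a) - trace(a^-1 b^2) = x^3*y^2 - x^2*y*z - x^3 - 2*x*y^2 + y*z + 3*x
next, trace(b^3) = trace(b) * trace(b^2) - trace(b) = y^3 - 3*y
next, trace(b^3 a) = trace(b) * trace(b a b) - trace(b a) = y^2*z - x*y - z
trace(b a^-1 b^2) = trace(b^3) * trace(a) - trace(b^3 a) = x*y^3 - y^2*z - 2*x*y + z
trace(a b a b) = trace(a b) * trace(a b) - trace(1)   [split at repeated a] = z^2 - 2
and trace(a b a) = trace(a) * trace(b a) - trace(b) = x*z - y
trace(b^2 a b a) = trace(b) * trace(a b a b) - trace(a b a) = y*z^2 - x*z - y
next, trace(b a^-1 b^2 a) = trace(b^2 a b) * trace(a) - trace(b^2 a b a) = x*y^2*z - x^2*y - y*z^2 + y
trace(b^2 a^-1 b a^-1) = trace(b a^-1 b^2) * trace(a) - trace(b a^-1 b^2 a) = x^2*y^3 - 2*x*y^2*z - x^2*y + y*z^2 + x*z - y
trace(a^-2 b^2 a^-1 b) = trace(b^2 a^-1 b a^-1) * trace(a) - trace(b^2 a^-1 b) = x^3*y^3 - 2*x^2*y^2*z - x^3*y - x*y^3 + x*y*z^2 + x^2*z + y^2*z + x*y - z
trace(a^-1 b^2 a^-1 b^-1 a^-1) = trace(a^-2 b^2 a^-1) * trace(b) - trace(a^-2 b^2 a^-1 b) = x^2*y^2*z - x*y^3 - x*y*z^2 - x^2*z + 2*x*y + z
next, trace(b a^2 b) = trace(a) * trace(b^2 a) - trace(b^2) = x*y*z - x^2 - y^2 + 2
trace(a b^3 a) = trace(b) * trace(b a^2 b) - trace(b a^2) = x*y^2*z - x^2*y - y^3 - x*z + 3*y
trace(a b^3 a b) = trace(b) * trace(a b a b^2) - trace(a b a b) = y^2*z^2 - x*y*z - y^2 - z^2 + 2
and trace(b^-1 a b^3 a) = trace(a b^3 a) * trace(b) - trace(a b^3 a b) = x*y^3*z - x^2*y^2 - y^4 - y^2*z^2 + 4*y^2 + z^2 - 2
trace(b^2 a^-1 b^-1 a b) = trace(b^-1 a b^3) * trace(a) - trace(b^-1 a b^3 a) = -x*y^3*z + x^2*y^2 + y^4 + y^2*z^2 + x*y*z - x^2 - 4*y^2 - z^2 + 2
trace(a b a b^2 a) = trace(a) * trace(b a b^2 a) - trace(b a b^2) = x*y*z^2 - x^2*z - y^2*z + z
trace(a b a b a b) = trace(b a b a) * trace(b a) - trace(a b)   [split at repeated b] = z^3 - 3*z
and trace(a b a b a) = trace(a) * trace(b a b a) - trace(b a b) = x*z^2 - y*z - x
next, trace(a b a b^2 a b) = trace(b) * trace(a b a b a b) - trace(a b a b a) = y*z^3 - x*z^2 - 2*y*z + x
trace(b^-1 a b a b^2 a) = trace(a b a b^2 a) * trace(b) - trace(a b a b^2 a b) = x*y^2*z^2 - x^2*y*z - y^3*z - y*z^3 + x*z^2 + 3*y*z - x
next, trace(b^2 a^-1 b^-1 a b a) = trace(b^-1 a b a b^2) * trace(a) - trace(b^-1 a b a b^2 a) = -x*y^2*z^2 + x^2*y*z + y^3*z + y*z^3 - 3*y*z - x
trace(b a^-1 b^2 a^-1 b^-1 a) = trace(b^2 a^-1 b^-1 a b) * trace(a) - trace(b^2 a^-1 b^-1 a b a) = -x^2*y^3*z + x^3*y^2 + x*y^4 + 2*x*y^2*z^2 - y^3*z - y*z^3 - x^3 - 4*x*y^2 - x*z^2 + 3*y*z + 3*x
trace(a^-1 b^2 a^-1 b^-1 a^-1 b) = trace(b a^-1 b^2 a^-1 b^-1) * trace(a) - trace(b a^-1 b^2 a^-1 b^-1 a) = x^2*y^3*z - x*y^4 - 2*x*y^2*z^2 - x^2*y*z + y^3*z + y*z^3 + 3*x*y^2 + x*z^2 - 3*y*z - x
trace(a^-1 b^2 a^-1 b^-1 a^-1 b^-1) = trace(a^-1 b^2 a^-1 b^-1 a^-1) * trace(b) - trace(a^-1 b^2 a^-1 b^-1 a^-1 b) = x*y^2*z^2 - y^3*z - y*z^3 - x*y^2 - x*z^2 + 4*y*z + x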